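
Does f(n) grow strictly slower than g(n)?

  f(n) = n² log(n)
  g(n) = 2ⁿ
True

f(n) = n² log(n) is O(n² log n), and g(n) = 2ⁿ is O(2ⁿ).
Since O(n² log n) grows strictly slower than O(2ⁿ), f(n) = o(g(n)) is true.
This means lim(n→∞) f(n)/g(n) = 0.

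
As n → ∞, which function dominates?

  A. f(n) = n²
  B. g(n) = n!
B

f(n) = n² is O(n²), while g(n) = n! is O(n!).
Since O(n!) grows faster than O(n²), g(n) dominates.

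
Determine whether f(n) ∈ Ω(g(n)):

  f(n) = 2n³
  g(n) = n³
True

f(n) = 2n³ and g(n) = n³ are both O(n³).
Big-Ω permits equal growth rates (f ≥ c·g for some c > 0), so f(n) = Ω(g(n)) is true.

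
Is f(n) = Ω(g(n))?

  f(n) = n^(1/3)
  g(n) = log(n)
True

f(n) = n^(1/3) is O(n^(1/3)), and g(n) = log(n) is O(log n).
Since O(n^(1/3)) grows at least as fast as O(log n), f(n) = Ω(g(n)) is true.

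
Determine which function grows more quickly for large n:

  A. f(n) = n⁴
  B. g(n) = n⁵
B

f(n) = n⁴ is O(n⁴), while g(n) = n⁵ is O(n⁵).
Since O(n⁵) grows faster than O(n⁴), g(n) dominates.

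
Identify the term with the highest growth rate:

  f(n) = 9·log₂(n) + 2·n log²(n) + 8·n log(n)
2·n log²(n)

Looking at each term:
  - 9·log₂(n) is O(log n)
  - 2·n log²(n) is O(n log² n)
  - 8·n log(n) is O(n log n)

The term 2·n log²(n) (O(n log² n)) grows fastest and dominates all others.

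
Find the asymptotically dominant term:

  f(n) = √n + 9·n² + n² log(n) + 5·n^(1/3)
n² log(n)

Looking at each term:
  - √n is O(√n)
  - 9·n² is O(n²)
  - n² log(n) is O(n² log n)
  - 5·n^(1/3) is O(n^(1/3))

The term n² log(n) (O(n² log n)) grows fastest and dominates all others.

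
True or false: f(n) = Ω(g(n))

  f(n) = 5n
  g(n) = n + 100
True

f(n) = 5n and g(n) = n + 100 are both O(n).
Big-Ω permits equal growth rates (f ≥ c·g for some c > 0), so f(n) = Ω(g(n)) is true.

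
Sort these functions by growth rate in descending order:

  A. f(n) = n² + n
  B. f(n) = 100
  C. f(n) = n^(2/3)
A > C > B

Comparing growth rates:
A = n² + n is O(n²)
C = n^(2/3) is O(n^(2/3))
B = 100 is O(1)

Therefore, the order from fastest to slowest is: A > C > B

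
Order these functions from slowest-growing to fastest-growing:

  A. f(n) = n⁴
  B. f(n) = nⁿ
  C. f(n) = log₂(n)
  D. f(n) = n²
C < D < A < B

Comparing growth rates:
C = log₂(n) is O(log n)
D = n² is O(n²)
A = n⁴ is O(n⁴)
B = nⁿ is O(nⁿ)

Therefore, the order from slowest to fastest is: C < D < A < B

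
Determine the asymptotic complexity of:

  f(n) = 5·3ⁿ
O(3ⁿ)

The dominant term in 5·3ⁿ is 5·3ⁿ, which is Θ(3ⁿ).
Constants are absorbed, so the tightest bound is O(3ⁿ).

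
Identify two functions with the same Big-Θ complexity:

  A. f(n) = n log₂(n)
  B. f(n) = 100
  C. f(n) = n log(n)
A and C

Examining each function:
  A. n log₂(n) is O(n log n)
  B. 100 is O(1)
  C. n log(n) is O(n log n)

Functions A and C both have the same complexity class.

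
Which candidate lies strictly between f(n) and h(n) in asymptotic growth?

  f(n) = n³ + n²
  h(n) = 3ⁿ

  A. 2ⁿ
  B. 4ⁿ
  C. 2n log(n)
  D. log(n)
A

We need g(n) with n³ + n² = o(g(n)) and g(n) = o(3ⁿ), i.e. O(n³) ≺ g ≺ O(3ⁿ).
Check each option:
  A. 2ⁿ — O(2ⁿ) is strictly between O(n³) and O(3ⁿ) ✓
  B. 4ⁿ — O(4ⁿ) does not grow strictly slower than h(n)
  C. 2n log(n) — O(n log n) does not grow strictly faster than f(n)
  D. log(n) — O(log n) does not grow strictly faster than f(n)

Only option A (2ⁿ) lies strictly between.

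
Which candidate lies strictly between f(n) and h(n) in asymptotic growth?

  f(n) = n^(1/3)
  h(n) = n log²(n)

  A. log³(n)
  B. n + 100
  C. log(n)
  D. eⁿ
B

We need g(n) with n^(1/3) = o(g(n)) and g(n) = o(n log²(n)), i.e. O(n^(1/3)) ≺ g ≺ O(n log² n).
Check each option:
  A. log³(n) — O(log³ n) does not grow strictly faster than f(n)
  B. n + 100 — O(n) is strictly between O(n^(1/3)) and O(n log² n) ✓
  C. log(n) — O(log n) does not grow strictly faster than f(n)
  D. eⁿ — O(eⁿ) does not grow strictly slower than h(n)

Only option B (n + 100) lies strictly between.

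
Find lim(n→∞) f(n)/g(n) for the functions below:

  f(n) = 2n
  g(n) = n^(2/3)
∞

Since 2n (O(n)) grows faster than n^(2/3) (O(n^(2/3))),
the ratio f(n)/g(n) → ∞ as n → ∞.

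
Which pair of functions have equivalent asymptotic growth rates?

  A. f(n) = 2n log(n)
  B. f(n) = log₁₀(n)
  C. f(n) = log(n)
B and C

Examining each function:
  A. 2n log(n) is O(n log n)
  B. log₁₀(n) is O(log n)
  C. log(n) is O(log n)

Functions B and C both have the same complexity class.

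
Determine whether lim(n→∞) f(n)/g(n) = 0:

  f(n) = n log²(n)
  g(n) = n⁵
True

f(n) = n log²(n) is O(n log² n), and g(n) = n⁵ is O(n⁵).
Since O(n log² n) grows strictly slower than O(n⁵), f(n) = o(g(n)) is true.
This means lim(n→∞) f(n)/g(n) = 0.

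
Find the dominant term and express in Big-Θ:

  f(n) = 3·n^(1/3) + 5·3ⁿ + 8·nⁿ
Θ(nⁿ)

Order the terms by growth rate: 3·n^(1/3) ≺ 5·3ⁿ ≺ 8·nⁿ.
The fastest-growing term 8·nⁿ dominates as n → ∞; dropping its constant factor gives Θ(nⁿ).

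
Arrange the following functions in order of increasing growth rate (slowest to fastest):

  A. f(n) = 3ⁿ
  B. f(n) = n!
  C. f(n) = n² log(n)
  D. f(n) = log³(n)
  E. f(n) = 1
E < D < C < A < B

Comparing growth rates:
E = 1 is O(1)
D = log³(n) is O(log³ n)
C = n² log(n) is O(n² log n)
A = 3ⁿ is O(3ⁿ)
B = n! is O(n!)

Therefore, the order from slowest to fastest is: E < D < C < A < B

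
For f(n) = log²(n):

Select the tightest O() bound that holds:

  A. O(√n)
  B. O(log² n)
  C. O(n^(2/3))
B

f(n) = log²(n) is O(log² n).
All listed options are valid Big-O bounds (upper bounds),
but O(log² n) is the tightest (smallest valid bound).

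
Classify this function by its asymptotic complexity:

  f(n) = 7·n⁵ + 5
O(n⁵)

The dominant term in 7·n⁵ + 5 is 7·n⁵, which is Θ(n⁵).
Lower-order terms (5) are asymptotically negligible.
Constants are absorbed, so the tightest bound is O(n⁵).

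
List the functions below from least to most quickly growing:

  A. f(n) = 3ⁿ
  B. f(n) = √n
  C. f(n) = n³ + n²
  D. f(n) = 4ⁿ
B < C < A < D

Comparing growth rates:
B = √n is O(√n)
C = n³ + n² is O(n³)
A = 3ⁿ is O(3ⁿ)
D = 4ⁿ is O(4ⁿ)

Therefore, the order from slowest to fastest is: B < C < A < D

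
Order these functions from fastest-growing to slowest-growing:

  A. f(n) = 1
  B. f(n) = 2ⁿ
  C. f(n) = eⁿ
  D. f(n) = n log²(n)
C > B > D > A

Comparing growth rates:
C = eⁿ is O(eⁿ)
B = 2ⁿ is O(2ⁿ)
D = n log²(n) is O(n log² n)
A = 1 is O(1)

Therefore, the order from fastest to slowest is: C > B > D > A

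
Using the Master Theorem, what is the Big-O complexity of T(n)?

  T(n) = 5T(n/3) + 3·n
Θ(n^log₃(5))

Master Theorem: a = 5, b = 3, f(n) = 3·n.
Compute the critical exponent d = log₃(5) = 1.465.
Compare f(n) = Θ(n) against n^d:
  k = 1 < d = 1.465, so f(n) = O(n^(d-ε)) — Case 1.
  The recursion cost dominates: T(n) = Θ(n^d) = Θ(n^log₃(5)).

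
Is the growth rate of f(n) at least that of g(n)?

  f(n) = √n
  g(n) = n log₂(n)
False

f(n) = √n is O(√n), and g(n) = n log₂(n) is O(n log n).
Since O(√n) grows slower than O(n log n), f(n) = Ω(g(n)) is false.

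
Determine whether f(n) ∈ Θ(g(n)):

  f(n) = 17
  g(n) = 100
True

f(n) = 17 and g(n) = 100 are both O(1).
Since they have the same asymptotic growth rate, f(n) = Θ(g(n)) is true.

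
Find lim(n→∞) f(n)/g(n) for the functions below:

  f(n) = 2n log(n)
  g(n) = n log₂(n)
log(4)

Since 2n log(n) and n log₂(n) have the same growth rate (O(n log n)),
the ratio converges to a constant: log(4).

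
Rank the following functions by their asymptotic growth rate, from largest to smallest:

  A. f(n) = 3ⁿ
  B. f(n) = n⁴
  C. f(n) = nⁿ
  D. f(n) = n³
C > A > B > D

Comparing growth rates:
C = nⁿ is O(nⁿ)
A = 3ⁿ is O(3ⁿ)
B = n⁴ is O(n⁴)
D = n³ is O(n³)

Therefore, the order from fastest to slowest is: C > A > B > D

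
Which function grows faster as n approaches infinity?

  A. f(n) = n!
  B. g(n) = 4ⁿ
A

f(n) = n! is O(n!), while g(n) = 4ⁿ is O(4ⁿ).
Since O(n!) grows faster than O(4ⁿ), f(n) dominates.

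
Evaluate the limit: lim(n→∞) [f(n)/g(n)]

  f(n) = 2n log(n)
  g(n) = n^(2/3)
∞

Since 2n log(n) (O(n log n)) grows faster than n^(2/3) (O(n^(2/3))),
the ratio f(n)/g(n) → ∞ as n → ∞.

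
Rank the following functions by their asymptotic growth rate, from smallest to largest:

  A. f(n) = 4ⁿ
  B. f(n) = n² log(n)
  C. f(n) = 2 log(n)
C < B < A

Comparing growth rates:
C = 2 log(n) is O(log n)
B = n² log(n) is O(n² log n)
A = 4ⁿ is O(4ⁿ)

Therefore, the order from slowest to fastest is: C < B < A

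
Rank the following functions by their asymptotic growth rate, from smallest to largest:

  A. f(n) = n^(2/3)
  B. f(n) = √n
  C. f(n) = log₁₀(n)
C < B < A

Comparing growth rates:
C = log₁₀(n) is O(log n)
B = √n is O(√n)
A = n^(2/3) is O(n^(2/3))

Therefore, the order from slowest to fastest is: C < B < A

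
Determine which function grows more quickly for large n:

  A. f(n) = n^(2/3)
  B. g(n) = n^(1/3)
A

f(n) = n^(2/3) is O(n^(2/3)), while g(n) = n^(1/3) is O(n^(1/3)).
Since O(n^(2/3)) grows faster than O(n^(1/3)), f(n) dominates.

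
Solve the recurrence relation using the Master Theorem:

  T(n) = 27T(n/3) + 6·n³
Θ(n³ log n)

Master Theorem: a = 27, b = 3, f(n) = 6·n³.
Compute the critical exponent d = log₃(27) = 3.
Compare f(n) = Θ(n³) against n^d:
  k = 3 = d, so f(n) = Θ(n^d) — Case 2.
  Work is balanced across levels: T(n) = Θ(n^d log n) = Θ(n³ log n).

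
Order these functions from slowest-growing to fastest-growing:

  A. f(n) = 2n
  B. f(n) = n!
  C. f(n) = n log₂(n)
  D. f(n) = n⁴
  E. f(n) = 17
E < A < C < D < B

Comparing growth rates:
E = 17 is O(1)
A = 2n is O(n)
C = n log₂(n) is O(n log n)
D = n⁴ is O(n⁴)
B = n! is O(n!)

Therefore, the order from slowest to fastest is: E < A < C < D < B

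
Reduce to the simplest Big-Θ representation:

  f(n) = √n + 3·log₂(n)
Θ(√n)

Order the terms by growth rate: 3·log₂(n) ≺ √n.
The fastest-growing term √n dominates as n → ∞; dropping its constant factor gives Θ(√n).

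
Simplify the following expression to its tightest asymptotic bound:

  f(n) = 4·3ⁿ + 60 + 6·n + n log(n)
Θ(3ⁿ)

Order the terms by growth rate: 60 ≺ 6·n ≺ n log(n) ≺ 4·3ⁿ.
The fastest-growing term 4·3ⁿ dominates as n → ∞; dropping its constant factor gives Θ(3ⁿ).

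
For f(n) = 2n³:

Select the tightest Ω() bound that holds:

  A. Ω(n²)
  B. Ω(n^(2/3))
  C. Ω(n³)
C

f(n) = 2n³ is Ω(n³).
All listed options are valid Big-Ω bounds (lower bounds),
but Ω(n³) is the tightest (largest valid bound).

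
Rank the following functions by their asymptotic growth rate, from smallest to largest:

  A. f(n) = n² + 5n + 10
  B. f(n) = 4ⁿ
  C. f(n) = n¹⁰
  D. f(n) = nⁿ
A < C < B < D

Comparing growth rates:
A = n² + 5n + 10 is O(n²)
C = n¹⁰ is O(n¹⁰)
B = 4ⁿ is O(4ⁿ)
D = nⁿ is O(nⁿ)

Therefore, the order from slowest to fastest is: A < C < B < D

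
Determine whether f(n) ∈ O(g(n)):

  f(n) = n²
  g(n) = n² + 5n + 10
True

f(n) = n² and g(n) = n² + 5n + 10 are both O(n²).
Big-O permits equal growth rates (f ≤ c·g for some c), so f(n) = O(g(n)) is true.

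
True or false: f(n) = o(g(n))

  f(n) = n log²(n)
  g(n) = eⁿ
True

f(n) = n log²(n) is O(n log² n), and g(n) = eⁿ is O(eⁿ).
Since O(n log² n) grows strictly slower than O(eⁿ), f(n) = o(g(n)) is true.
This means lim(n→∞) f(n)/g(n) = 0.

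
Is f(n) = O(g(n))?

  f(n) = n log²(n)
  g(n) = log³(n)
False

f(n) = n log²(n) is O(n log² n), and g(n) = log³(n) is O(log³ n).
Since O(n log² n) grows faster than O(log³ n), f(n) = O(g(n)) is false.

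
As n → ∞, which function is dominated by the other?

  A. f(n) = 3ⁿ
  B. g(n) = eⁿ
B

f(n) = 3ⁿ is O(3ⁿ), while g(n) = eⁿ is O(eⁿ).
Since O(eⁿ) grows slower than O(3ⁿ), g(n) is dominated.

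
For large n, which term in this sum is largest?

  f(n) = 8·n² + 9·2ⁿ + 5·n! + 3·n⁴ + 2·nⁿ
2·nⁿ

Looking at each term:
  - 8·n² is O(n²)
  - 9·2ⁿ is O(2ⁿ)
  - 5·n! is O(n!)
  - 3·n⁴ is O(n⁴)
  - 2·nⁿ is O(nⁿ)

The term 2·nⁿ (O(nⁿ)) grows fastest and dominates all others.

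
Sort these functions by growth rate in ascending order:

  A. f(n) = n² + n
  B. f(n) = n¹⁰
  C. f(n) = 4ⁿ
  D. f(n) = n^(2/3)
D < A < B < C

Comparing growth rates:
D = n^(2/3) is O(n^(2/3))
A = n² + n is O(n²)
B = n¹⁰ is O(n¹⁰)
C = 4ⁿ is O(4ⁿ)

Therefore, the order from slowest to fastest is: D < A < B < C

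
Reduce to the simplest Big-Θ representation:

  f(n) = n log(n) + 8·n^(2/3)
Θ(n log n)

Order the terms by growth rate: 8·n^(2/3) ≺ n log(n).
The fastest-growing term n log(n) dominates as n → ∞; dropping its constant factor gives Θ(n log n).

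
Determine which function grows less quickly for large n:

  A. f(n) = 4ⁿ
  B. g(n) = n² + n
B

f(n) = 4ⁿ is O(4ⁿ), while g(n) = n² + n is O(n²).
Since O(n²) grows slower than O(4ⁿ), g(n) is dominated.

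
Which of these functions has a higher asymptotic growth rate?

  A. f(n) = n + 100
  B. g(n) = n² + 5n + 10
B

f(n) = n + 100 is O(n), while g(n) = n² + 5n + 10 is O(n²).
Since O(n²) grows faster than O(n), g(n) dominates.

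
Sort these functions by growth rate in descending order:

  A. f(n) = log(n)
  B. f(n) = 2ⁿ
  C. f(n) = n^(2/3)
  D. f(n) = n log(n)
B > D > C > A

Comparing growth rates:
B = 2ⁿ is O(2ⁿ)
D = n log(n) is O(n log n)
C = n^(2/3) is O(n^(2/3))
A = log(n) is O(log n)

Therefore, the order from fastest to slowest is: B > D > C > A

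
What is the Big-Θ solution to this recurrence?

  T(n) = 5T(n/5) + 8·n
Θ(n log n)

Master Theorem: a = 5, b = 5, f(n) = 8·n.
Compute the critical exponent d = log₅(5) = 1.
Compare f(n) = Θ(n) against n^d:
  k = 1 = d, so f(n) = Θ(n^d) — Case 2.
  Work is balanced across levels: T(n) = Θ(n^d log n) = Θ(n log n).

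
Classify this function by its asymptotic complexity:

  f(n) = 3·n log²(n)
O(n log² n)

The dominant term in 3·n log²(n) is 3·n log²(n), which is Θ(n log² n).
Constants are absorbed, so the tightest bound is O(n log² n).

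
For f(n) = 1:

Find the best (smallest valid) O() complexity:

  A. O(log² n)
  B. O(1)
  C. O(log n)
B

f(n) = 1 is O(1).
All listed options are valid Big-O bounds (upper bounds),
but O(1) is the tightest (smallest valid bound).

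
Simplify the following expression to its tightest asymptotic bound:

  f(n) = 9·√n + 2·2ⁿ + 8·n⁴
Θ(2ⁿ)

Order the terms by growth rate: 9·√n ≺ 8·n⁴ ≺ 2·2ⁿ.
The fastest-growing term 2·2ⁿ dominates as n → ∞; dropping its constant factor gives Θ(2ⁿ).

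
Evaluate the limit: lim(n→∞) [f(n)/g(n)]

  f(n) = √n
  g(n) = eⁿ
0

Since √n (O(√n)) grows slower than eⁿ (O(eⁿ)),
the ratio f(n)/g(n) → 0 as n → ∞.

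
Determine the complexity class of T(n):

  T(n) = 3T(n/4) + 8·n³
Θ(n³)

Master Theorem: a = 3, b = 4, f(n) = 8·n³.
Compute the critical exponent d = log₄(3) = 0.792.
Compare f(n) = Θ(n³) against n^d:
  k = 3 > d = 0.792, so f(n) = Ω(n^(d+ε)) — Case 3.
  Regularity: a·(n/b)^3/n^3 = a/b^3 = 3/64 < 1 ✓.
  The top-level work dominates: T(n) = Θ(f(n)) = Θ(n³).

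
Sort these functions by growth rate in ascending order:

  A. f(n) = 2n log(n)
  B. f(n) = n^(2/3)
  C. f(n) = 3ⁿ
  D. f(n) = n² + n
B < A < D < C

Comparing growth rates:
B = n^(2/3) is O(n^(2/3))
A = 2n log(n) is O(n log n)
D = n² + n is O(n²)
C = 3ⁿ is O(3ⁿ)

Therefore, the order from slowest to fastest is: B < A < D < C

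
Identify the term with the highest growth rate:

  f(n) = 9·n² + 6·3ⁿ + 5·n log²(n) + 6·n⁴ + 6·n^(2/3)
6·3ⁿ

Looking at each term:
  - 9·n² is O(n²)
  - 6·3ⁿ is O(3ⁿ)
  - 5·n log²(n) is O(n log² n)
  - 6·n⁴ is O(n⁴)
  - 6·n^(2/3) is O(n^(2/3))

The term 6·3ⁿ (O(3ⁿ)) grows fastest and dominates all others.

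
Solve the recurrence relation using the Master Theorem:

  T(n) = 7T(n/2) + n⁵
Θ(n⁵)

Master Theorem: a = 7, b = 2, f(n) = n⁵.
Compute the critical exponent d = log₂(7) = 2.807.
Compare f(n) = Θ(n⁵) against n^d:
  k = 5 > d = 2.807, so f(n) = Ω(n^(d+ε)) — Case 3.
  Regularity: a·(n/b)^5/n^5 = a/b^5 = 7/32 < 1 ✓.
  The top-level work dominates: T(n) = Θ(f(n)) = Θ(n⁵).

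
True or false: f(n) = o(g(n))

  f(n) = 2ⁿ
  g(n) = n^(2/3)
False

f(n) = 2ⁿ is O(2ⁿ), and g(n) = n^(2/3) is O(n^(2/3)).
Since O(2ⁿ) grows faster than or equal to O(n^(2/3)), f(n) = o(g(n)) is false.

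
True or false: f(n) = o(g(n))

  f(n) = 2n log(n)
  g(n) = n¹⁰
True

f(n) = 2n log(n) is O(n log n), and g(n) = n¹⁰ is O(n¹⁰).
Since O(n log n) grows strictly slower than O(n¹⁰), f(n) = o(g(n)) is true.
This means lim(n→∞) f(n)/g(n) = 0.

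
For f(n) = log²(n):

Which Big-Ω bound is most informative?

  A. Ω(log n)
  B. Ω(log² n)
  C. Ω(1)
B

f(n) = log²(n) is Ω(log² n).
All listed options are valid Big-Ω bounds (lower bounds),
but Ω(log² n) is the tightest (largest valid bound).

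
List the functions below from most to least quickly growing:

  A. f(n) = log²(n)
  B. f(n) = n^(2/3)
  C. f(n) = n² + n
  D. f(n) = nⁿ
D > C > B > A

Comparing growth rates:
D = nⁿ is O(nⁿ)
C = n² + n is O(n²)
B = n^(2/3) is O(n^(2/3))
A = log²(n) is O(log² n)

Therefore, the order from fastest to slowest is: D > C > B > A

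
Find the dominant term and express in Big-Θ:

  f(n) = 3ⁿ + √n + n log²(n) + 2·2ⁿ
Θ(3ⁿ)

Order the terms by growth rate: √n ≺ n log²(n) ≺ 2·2ⁿ ≺ 3ⁿ.
The fastest-growing term 3ⁿ dominates as n → ∞; dropping its constant factor gives Θ(3ⁿ).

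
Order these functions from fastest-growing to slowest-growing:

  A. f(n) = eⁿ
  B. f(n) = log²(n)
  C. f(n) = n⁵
A > C > B

Comparing growth rates:
A = eⁿ is O(eⁿ)
C = n⁵ is O(n⁵)
B = log²(n) is O(log² n)

Therefore, the order from fastest to slowest is: A > C > B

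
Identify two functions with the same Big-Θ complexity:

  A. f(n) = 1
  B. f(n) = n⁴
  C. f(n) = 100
A and C

Examining each function:
  A. 1 is O(1)
  B. n⁴ is O(n⁴)
  C. 100 is O(1)

Functions A and C both have the same complexity class.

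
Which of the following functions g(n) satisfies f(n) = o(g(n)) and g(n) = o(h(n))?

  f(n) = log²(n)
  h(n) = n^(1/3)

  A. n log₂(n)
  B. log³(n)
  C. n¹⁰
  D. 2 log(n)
B

We need g(n) with log²(n) = o(g(n)) and g(n) = o(n^(1/3)), i.e. O(log² n) ≺ g ≺ O(n^(1/3)).
Check each option:
  A. n log₂(n) — O(n log n) does not grow strictly slower than h(n)
  B. log³(n) — O(log³ n) is strictly between O(log² n) and O(n^(1/3)) ✓
  C. n¹⁰ — O(n¹⁰) does not grow strictly slower than h(n)
  D. 2 log(n) — O(log n) does not grow strictly faster than f(n)

Only option B (log³(n)) lies strictly between.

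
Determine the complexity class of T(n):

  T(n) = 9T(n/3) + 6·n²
Θ(n² log n)

Master Theorem: a = 9, b = 3, f(n) = 6·n².
Compute the critical exponent d = log₃(9) = 2.
Compare f(n) = Θ(n²) against n^d:
  k = 2 = d, so f(n) = Θ(n^d) — Case 2.
  Work is balanced across levels: T(n) = Θ(n^d log n) = Θ(n² log n).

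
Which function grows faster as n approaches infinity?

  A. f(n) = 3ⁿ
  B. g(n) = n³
A

f(n) = 3ⁿ is O(3ⁿ), while g(n) = n³ is O(n³).
Since O(3ⁿ) grows faster than O(n³), f(n) dominates.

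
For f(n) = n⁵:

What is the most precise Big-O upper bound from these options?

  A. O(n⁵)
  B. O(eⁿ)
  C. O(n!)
A

f(n) = n⁵ is O(n⁵).
All listed options are valid Big-O bounds (upper bounds),
but O(n⁵) is the tightest (smallest valid bound).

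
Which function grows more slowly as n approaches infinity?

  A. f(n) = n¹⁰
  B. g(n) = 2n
B

f(n) = n¹⁰ is O(n¹⁰), while g(n) = 2n is O(n).
Since O(n) grows slower than O(n¹⁰), g(n) is dominated.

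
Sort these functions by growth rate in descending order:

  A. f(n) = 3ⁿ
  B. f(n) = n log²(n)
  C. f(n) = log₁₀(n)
A > B > C

Comparing growth rates:
A = 3ⁿ is O(3ⁿ)
B = n log²(n) is O(n log² n)
C = log₁₀(n) is O(log n)

Therefore, the order from fastest to slowest is: A > B > C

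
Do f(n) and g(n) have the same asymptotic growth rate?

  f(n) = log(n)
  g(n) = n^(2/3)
False

f(n) = log(n) is O(log n), and g(n) = n^(2/3) is O(n^(2/3)).
Since they have different growth rates, f(n) = Θ(g(n)) is false.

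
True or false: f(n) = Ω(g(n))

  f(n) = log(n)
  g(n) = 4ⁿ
False

f(n) = log(n) is O(log n), and g(n) = 4ⁿ is O(4ⁿ).
Since O(log n) grows slower than O(4ⁿ), f(n) = Ω(g(n)) is false.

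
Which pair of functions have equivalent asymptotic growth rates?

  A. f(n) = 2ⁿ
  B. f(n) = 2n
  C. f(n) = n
B and C

Examining each function:
  A. 2ⁿ is O(2ⁿ)
  B. 2n is O(n)
  C. n is O(n)

Functions B and C both have the same complexity class.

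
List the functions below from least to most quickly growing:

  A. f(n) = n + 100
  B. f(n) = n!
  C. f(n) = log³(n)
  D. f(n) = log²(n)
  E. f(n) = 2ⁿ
D < C < A < E < B

Comparing growth rates:
D = log²(n) is O(log² n)
C = log³(n) is O(log³ n)
A = n + 100 is O(n)
E = 2ⁿ is O(2ⁿ)
B = n! is O(n!)

Therefore, the order from slowest to fastest is: D < C < A < E < B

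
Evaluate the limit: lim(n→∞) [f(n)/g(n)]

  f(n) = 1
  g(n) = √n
0

Since 1 (O(1)) grows slower than √n (O(√n)),
the ratio f(n)/g(n) → 0 as n → ∞.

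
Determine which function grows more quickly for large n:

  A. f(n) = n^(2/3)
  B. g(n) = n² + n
B

f(n) = n^(2/3) is O(n^(2/3)), while g(n) = n² + n is O(n²).
Since O(n²) grows faster than O(n^(2/3)), g(n) dominates.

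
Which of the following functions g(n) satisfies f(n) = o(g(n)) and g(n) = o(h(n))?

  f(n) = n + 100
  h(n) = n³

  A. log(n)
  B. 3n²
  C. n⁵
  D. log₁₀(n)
B

We need g(n) with n + 100 = o(g(n)) and g(n) = o(n³), i.e. O(n) ≺ g ≺ O(n³).
Check each option:
  A. log(n) — O(log n) does not grow strictly faster than f(n)
  B. 3n² — O(n²) is strictly between O(n) and O(n³) ✓
  C. n⁵ — O(n⁵) does not grow strictly slower than h(n)
  D. log₁₀(n) — O(log n) does not grow strictly faster than f(n)

Only option B (3n²) lies strictly between.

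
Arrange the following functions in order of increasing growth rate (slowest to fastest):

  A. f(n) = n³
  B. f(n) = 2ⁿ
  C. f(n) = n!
A < B < C

Comparing growth rates:
A = n³ is O(n³)
B = 2ⁿ is O(2ⁿ)
C = n! is O(n!)

Therefore, the order from slowest to fastest is: A < B < C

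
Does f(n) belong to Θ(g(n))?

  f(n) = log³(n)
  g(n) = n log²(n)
False

f(n) = log³(n) is O(log³ n), and g(n) = n log²(n) is O(n log² n).
Since they have different growth rates, f(n) = Θ(g(n)) is false.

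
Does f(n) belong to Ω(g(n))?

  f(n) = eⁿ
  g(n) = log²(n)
True

f(n) = eⁿ is O(eⁿ), and g(n) = log²(n) is O(log² n).
Since O(eⁿ) grows at least as fast as O(log² n), f(n) = Ω(g(n)) is true.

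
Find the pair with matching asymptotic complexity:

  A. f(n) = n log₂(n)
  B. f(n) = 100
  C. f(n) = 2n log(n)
A and C

Examining each function:
  A. n log₂(n) is O(n log n)
  B. 100 is O(1)
  C. 2n log(n) is O(n log n)

Functions A and C both have the same complexity class.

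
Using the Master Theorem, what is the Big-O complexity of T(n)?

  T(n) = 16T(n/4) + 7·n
Θ(n²)

Master Theorem: a = 16, b = 4, f(n) = 7·n.
Compute the critical exponent d = log₄(16) = 2.
Compare f(n) = Θ(n) against n^d:
  k = 1 < d = 2, so f(n) = O(n^(d-ε)) — Case 1.
  The recursion cost dominates: T(n) = Θ(n^d) = Θ(n²).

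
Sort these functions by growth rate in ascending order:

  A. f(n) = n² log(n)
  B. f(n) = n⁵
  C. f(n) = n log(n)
C < A < B

Comparing growth rates:
C = n log(n) is O(n log n)
A = n² log(n) is O(n² log n)
B = n⁵ is O(n⁵)

Therefore, the order from slowest to fastest is: C < A < B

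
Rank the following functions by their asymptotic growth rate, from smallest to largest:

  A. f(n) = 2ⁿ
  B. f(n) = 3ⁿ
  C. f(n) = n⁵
C < A < B

Comparing growth rates:
C = n⁵ is O(n⁵)
A = 2ⁿ is O(2ⁿ)
B = 3ⁿ is O(3ⁿ)

Therefore, the order from slowest to fastest is: C < A < B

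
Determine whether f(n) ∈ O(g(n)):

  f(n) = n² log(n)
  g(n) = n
False

f(n) = n² log(n) is O(n² log n), and g(n) = n is O(n).
Since O(n² log n) grows faster than O(n), f(n) = O(g(n)) is false.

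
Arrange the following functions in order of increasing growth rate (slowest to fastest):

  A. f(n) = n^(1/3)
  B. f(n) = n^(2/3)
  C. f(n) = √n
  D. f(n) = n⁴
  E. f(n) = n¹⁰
A < C < B < D < E

Comparing growth rates:
A = n^(1/3) is O(n^(1/3))
C = √n is O(√n)
B = n^(2/3) is O(n^(2/3))
D = n⁴ is O(n⁴)
E = n¹⁰ is O(n¹⁰)

Therefore, the order from slowest to fastest is: A < C < B < D < E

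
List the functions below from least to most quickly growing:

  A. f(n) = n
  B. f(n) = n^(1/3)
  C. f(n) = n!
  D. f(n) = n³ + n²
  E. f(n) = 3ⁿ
B < A < D < E < C

Comparing growth rates:
B = n^(1/3) is O(n^(1/3))
A = n is O(n)
D = n³ + n² is O(n³)
E = 3ⁿ is O(3ⁿ)
C = n! is O(n!)

Therefore, the order from slowest to fastest is: B < A < D < E < C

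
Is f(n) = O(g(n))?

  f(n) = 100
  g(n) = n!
True

f(n) = 100 is O(1), and g(n) = n! is O(n!).
Since O(1) ⊆ O(n!) (f grows no faster than g), f(n) = O(g(n)) is true.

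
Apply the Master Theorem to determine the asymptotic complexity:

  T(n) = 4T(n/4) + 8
Θ(n)

Master Theorem: a = 4, b = 4, f(n) = 8.
Compute the critical exponent d = log₄(4) = 1.
Compare f(n) = Θ(1) against n^d:
  k = 0 < d = 1, so f(n) = O(n^(d-ε)) — Case 1.
  The recursion cost dominates: T(n) = Θ(n^d) = Θ(n).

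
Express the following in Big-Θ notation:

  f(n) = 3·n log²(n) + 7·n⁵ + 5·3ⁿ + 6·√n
Θ(3ⁿ)

Order the terms by growth rate: 6·√n ≺ 3·n log²(n) ≺ 7·n⁵ ≺ 5·3ⁿ.
The fastest-growing term 5·3ⁿ dominates as n → ∞; dropping its constant factor gives Θ(3ⁿ).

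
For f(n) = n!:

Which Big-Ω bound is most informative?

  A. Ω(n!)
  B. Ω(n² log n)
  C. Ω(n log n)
A

f(n) = n! is Ω(n!).
All listed options are valid Big-Ω bounds (lower bounds),
but Ω(n!) is the tightest (largest valid bound).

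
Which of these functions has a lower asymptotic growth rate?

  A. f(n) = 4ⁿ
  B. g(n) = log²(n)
B

f(n) = 4ⁿ is O(4ⁿ), while g(n) = log²(n) is O(log² n).
Since O(log² n) grows slower than O(4ⁿ), g(n) is dominated.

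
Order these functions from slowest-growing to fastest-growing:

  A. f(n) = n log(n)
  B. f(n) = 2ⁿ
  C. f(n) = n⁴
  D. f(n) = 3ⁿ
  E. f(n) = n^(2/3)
E < A < C < B < D

Comparing growth rates:
E = n^(2/3) is O(n^(2/3))
A = n log(n) is O(n log n)
C = n⁴ is O(n⁴)
B = 2ⁿ is O(2ⁿ)
D = 3ⁿ is O(3ⁿ)

Therefore, the order from slowest to fastest is: E < A < C < B < D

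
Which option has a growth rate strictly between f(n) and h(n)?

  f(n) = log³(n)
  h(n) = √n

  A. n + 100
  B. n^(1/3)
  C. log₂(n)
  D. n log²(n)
B

We need g(n) with log³(n) = o(g(n)) and g(n) = o(√n), i.e. O(log³ n) ≺ g ≺ O(√n).
Check each option:
  A. n + 100 — O(n) does not grow strictly slower than h(n)
  B. n^(1/3) — O(n^(1/3)) is strictly between O(log³ n) and O(√n) ✓
  C. log₂(n) — O(log n) does not grow strictly faster than f(n)
  D. n log²(n) — O(n log² n) does not grow strictly slower than h(n)

Only option B (n^(1/3)) lies strictly between.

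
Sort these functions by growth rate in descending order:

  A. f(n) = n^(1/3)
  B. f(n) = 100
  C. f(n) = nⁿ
C > A > B

Comparing growth rates:
C = nⁿ is O(nⁿ)
A = n^(1/3) is O(n^(1/3))
B = 100 is O(1)

Therefore, the order from fastest to slowest is: C > A > B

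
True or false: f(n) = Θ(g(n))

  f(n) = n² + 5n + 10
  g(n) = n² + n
True

f(n) = n² + 5n + 10 and g(n) = n² + n are both O(n²).
Since they have the same asymptotic growth rate, f(n) = Θ(g(n)) is true.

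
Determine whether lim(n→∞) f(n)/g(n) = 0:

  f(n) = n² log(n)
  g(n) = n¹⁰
True

f(n) = n² log(n) is O(n² log n), and g(n) = n¹⁰ is O(n¹⁰).
Since O(n² log n) grows strictly slower than O(n¹⁰), f(n) = o(g(n)) is true.
This means lim(n→∞) f(n)/g(n) = 0.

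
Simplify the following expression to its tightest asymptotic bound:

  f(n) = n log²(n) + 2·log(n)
Θ(n log² n)

Order the terms by growth rate: 2·log(n) ≺ n log²(n).
The fastest-growing term n log²(n) dominates as n → ∞; dropping its constant factor gives Θ(n log² n).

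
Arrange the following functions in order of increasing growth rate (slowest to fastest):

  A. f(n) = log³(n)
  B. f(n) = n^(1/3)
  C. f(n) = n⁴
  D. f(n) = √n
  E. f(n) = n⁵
A < B < D < C < E

Comparing growth rates:
A = log³(n) is O(log³ n)
B = n^(1/3) is O(n^(1/3))
D = √n is O(√n)
C = n⁴ is O(n⁴)
E = n⁵ is O(n⁵)

Therefore, the order from slowest to fastest is: A < B < D < C < E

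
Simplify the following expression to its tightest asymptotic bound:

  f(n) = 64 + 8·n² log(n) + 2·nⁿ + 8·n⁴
Θ(nⁿ)

Order the terms by growth rate: 64 ≺ 8·n² log(n) ≺ 8·n⁴ ≺ 2·nⁿ.
The fastest-growing term 2·nⁿ dominates as n → ∞; dropping its constant factor gives Θ(nⁿ).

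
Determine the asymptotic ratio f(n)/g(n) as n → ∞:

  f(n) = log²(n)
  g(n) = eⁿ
0

Since log²(n) (O(log² n)) grows slower than eⁿ (O(eⁿ)),
the ratio f(n)/g(n) → 0 as n → ∞.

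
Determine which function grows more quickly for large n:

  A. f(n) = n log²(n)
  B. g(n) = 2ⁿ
B

f(n) = n log²(n) is O(n log² n), while g(n) = 2ⁿ is O(2ⁿ).
Since O(2ⁿ) grows faster than O(n log² n), g(n) dominates.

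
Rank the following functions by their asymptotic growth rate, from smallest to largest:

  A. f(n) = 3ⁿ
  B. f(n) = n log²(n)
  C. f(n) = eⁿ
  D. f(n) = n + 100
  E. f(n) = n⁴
D < B < E < C < A

Comparing growth rates:
D = n + 100 is O(n)
B = n log²(n) is O(n log² n)
E = n⁴ is O(n⁴)
C = eⁿ is O(eⁿ)
A = 3ⁿ is O(3ⁿ)

Therefore, the order from slowest to fastest is: D < B < E < C < A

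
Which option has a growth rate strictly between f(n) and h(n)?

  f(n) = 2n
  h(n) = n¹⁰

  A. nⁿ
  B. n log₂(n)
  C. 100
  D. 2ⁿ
B

We need g(n) with 2n = o(g(n)) and g(n) = o(n¹⁰), i.e. O(n) ≺ g ≺ O(n¹⁰).
Check each option:
  A. nⁿ — O(nⁿ) does not grow strictly slower than h(n)
  B. n log₂(n) — O(n log n) is strictly between O(n) and O(n¹⁰) ✓
  C. 100 — O(1) does not grow strictly faster than f(n)
  D. 2ⁿ — O(2ⁿ) does not grow strictly slower than h(n)

Only option B (n log₂(n)) lies strictly between.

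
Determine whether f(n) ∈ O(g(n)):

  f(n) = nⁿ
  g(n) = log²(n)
False

f(n) = nⁿ is O(nⁿ), and g(n) = log²(n) is O(log² n).
Since O(nⁿ) grows faster than O(log² n), f(n) = O(g(n)) is false.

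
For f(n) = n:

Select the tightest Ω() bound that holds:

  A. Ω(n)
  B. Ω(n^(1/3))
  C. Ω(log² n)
A

f(n) = n is Ω(n).
All listed options are valid Big-Ω bounds (lower bounds),
but Ω(n) is the tightest (largest valid bound).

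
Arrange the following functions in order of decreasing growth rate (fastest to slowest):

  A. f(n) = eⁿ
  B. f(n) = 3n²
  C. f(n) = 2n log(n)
A > B > C

Comparing growth rates:
A = eⁿ is O(eⁿ)
B = 3n² is O(n²)
C = 2n log(n) is O(n log n)

Therefore, the order from fastest to slowest is: A > B > C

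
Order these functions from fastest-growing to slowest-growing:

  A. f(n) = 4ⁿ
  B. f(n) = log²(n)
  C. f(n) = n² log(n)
A > C > B

Comparing growth rates:
A = 4ⁿ is O(4ⁿ)
C = n² log(n) is O(n² log n)
B = log²(n) is O(log² n)

Therefore, the order from fastest to slowest is: A > C > B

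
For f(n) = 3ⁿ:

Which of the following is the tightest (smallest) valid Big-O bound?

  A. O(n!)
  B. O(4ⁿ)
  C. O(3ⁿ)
C

f(n) = 3ⁿ is O(3ⁿ).
All listed options are valid Big-O bounds (upper bounds),
but O(3ⁿ) is the tightest (smallest valid bound).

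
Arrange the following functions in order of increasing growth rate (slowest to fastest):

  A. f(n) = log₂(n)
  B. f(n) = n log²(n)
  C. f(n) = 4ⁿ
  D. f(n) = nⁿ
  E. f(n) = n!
A < B < C < E < D

Comparing growth rates:
A = log₂(n) is O(log n)
B = n log²(n) is O(n log² n)
C = 4ⁿ is O(4ⁿ)
E = n! is O(n!)
D = nⁿ is O(nⁿ)

Therefore, the order from slowest to fastest is: A < B < C < E < D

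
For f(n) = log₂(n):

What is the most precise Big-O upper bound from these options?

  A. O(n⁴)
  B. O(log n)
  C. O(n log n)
B

f(n) = log₂(n) is O(log n).
All listed options are valid Big-O bounds (upper bounds),
but O(log n) is the tightest (smallest valid bound).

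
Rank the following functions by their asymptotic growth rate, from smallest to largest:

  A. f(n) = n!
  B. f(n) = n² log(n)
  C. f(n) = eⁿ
B < C < A

Comparing growth rates:
B = n² log(n) is O(n² log n)
C = eⁿ is O(eⁿ)
A = n! is O(n!)

Therefore, the order from slowest to fastest is: B < C < A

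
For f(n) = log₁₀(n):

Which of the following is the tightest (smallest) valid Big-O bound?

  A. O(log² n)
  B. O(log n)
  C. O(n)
B

f(n) = log₁₀(n) is O(log n).
All listed options are valid Big-O bounds (upper bounds),
but O(log n) is the tightest (smallest valid bound).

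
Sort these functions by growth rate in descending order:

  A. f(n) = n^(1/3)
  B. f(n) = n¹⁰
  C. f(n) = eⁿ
C > B > A

Comparing growth rates:
C = eⁿ is O(eⁿ)
B = n¹⁰ is O(n¹⁰)
A = n^(1/3) is O(n^(1/3))

Therefore, the order from fastest to slowest is: C > B > A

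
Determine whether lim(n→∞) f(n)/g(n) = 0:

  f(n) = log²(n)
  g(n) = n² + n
True

f(n) = log²(n) is O(log² n), and g(n) = n² + n is O(n²).
Since O(log² n) grows strictly slower than O(n²), f(n) = o(g(n)) is true.
This means lim(n→∞) f(n)/g(n) = 0.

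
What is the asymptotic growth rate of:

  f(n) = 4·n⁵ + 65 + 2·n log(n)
Θ(n⁵)

Order the terms by growth rate: 65 ≺ 2·n log(n) ≺ 4·n⁵.
The fastest-growing term 4·n⁵ dominates as n → ∞; dropping its constant factor gives Θ(n⁵).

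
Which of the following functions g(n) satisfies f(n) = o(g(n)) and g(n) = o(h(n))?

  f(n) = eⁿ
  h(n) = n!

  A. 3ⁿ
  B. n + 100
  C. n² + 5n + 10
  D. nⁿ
A

We need g(n) with eⁿ = o(g(n)) and g(n) = o(n!), i.e. O(eⁿ) ≺ g ≺ O(n!).
Check each option:
  A. 3ⁿ — O(3ⁿ) is strictly between O(eⁿ) and O(n!) ✓
  B. n + 100 — O(n) does not grow strictly faster than f(n)
  C. n² + 5n + 10 — O(n²) does not grow strictly faster than f(n)
  D. nⁿ — O(nⁿ) does not grow strictly slower than h(n)

Only option A (3ⁿ) lies strictly between.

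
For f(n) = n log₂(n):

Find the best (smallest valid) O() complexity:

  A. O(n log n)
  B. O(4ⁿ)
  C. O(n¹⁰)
A

f(n) = n log₂(n) is O(n log n).
All listed options are valid Big-O bounds (upper bounds),
but O(n log n) is the tightest (smallest valid bound).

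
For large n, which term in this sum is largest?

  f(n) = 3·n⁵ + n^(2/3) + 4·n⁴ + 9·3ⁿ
9·3ⁿ

Looking at each term:
  - 3·n⁵ is O(n⁵)
  - n^(2/3) is O(n^(2/3))
  - 4·n⁴ is O(n⁴)
  - 9·3ⁿ is O(3ⁿ)

The term 9·3ⁿ (O(3ⁿ)) grows fastest and dominates all others.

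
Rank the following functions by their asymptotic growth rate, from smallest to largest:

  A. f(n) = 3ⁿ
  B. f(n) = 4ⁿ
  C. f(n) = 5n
C < A < B

Comparing growth rates:
C = 5n is O(n)
A = 3ⁿ is O(3ⁿ)
B = 4ⁿ is O(4ⁿ)

Therefore, the order from slowest to fastest is: C < A < B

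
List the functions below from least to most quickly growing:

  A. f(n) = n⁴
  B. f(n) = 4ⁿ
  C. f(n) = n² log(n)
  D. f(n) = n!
C < A < B < D

Comparing growth rates:
C = n² log(n) is O(n² log n)
A = n⁴ is O(n⁴)
B = 4ⁿ is O(4ⁿ)
D = n! is O(n!)

Therefore, the order from slowest to fastest is: C < A < B < D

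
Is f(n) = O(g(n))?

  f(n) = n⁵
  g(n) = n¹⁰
True

f(n) = n⁵ is O(n⁵), and g(n) = n¹⁰ is O(n¹⁰).
Since O(n⁵) ⊆ O(n¹⁰) (f grows no faster than g), f(n) = O(g(n)) is true.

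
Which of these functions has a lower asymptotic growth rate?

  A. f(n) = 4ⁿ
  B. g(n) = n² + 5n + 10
B

f(n) = 4ⁿ is O(4ⁿ), while g(n) = n² + 5n + 10 is O(n²).
Since O(n²) grows slower than O(4ⁿ), g(n) is dominated.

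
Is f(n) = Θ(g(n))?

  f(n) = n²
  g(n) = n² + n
True

f(n) = n² and g(n) = n² + n are both O(n²).
Since they have the same asymptotic growth rate, f(n) = Θ(g(n)) is true.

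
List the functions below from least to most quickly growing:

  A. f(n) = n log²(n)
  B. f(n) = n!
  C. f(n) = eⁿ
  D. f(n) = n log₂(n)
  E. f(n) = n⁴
D < A < E < C < B

Comparing growth rates:
D = n log₂(n) is O(n log n)
A = n log²(n) is O(n log² n)
E = n⁴ is O(n⁴)
C = eⁿ is O(eⁿ)
B = n! is O(n!)

Therefore, the order from slowest to fastest is: D < A < E < C < B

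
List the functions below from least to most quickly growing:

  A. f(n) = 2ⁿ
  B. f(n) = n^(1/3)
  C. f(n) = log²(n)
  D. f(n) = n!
C < B < A < D

Comparing growth rates:
C = log²(n) is O(log² n)
B = n^(1/3) is O(n^(1/3))
A = 2ⁿ is O(2ⁿ)
D = n! is O(n!)

Therefore, the order from slowest to fastest is: C < B < A < D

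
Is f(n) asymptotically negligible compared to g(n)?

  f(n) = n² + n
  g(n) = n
False

f(n) = n² + n is O(n²), and g(n) = n is O(n).
Since O(n²) grows faster than or equal to O(n), f(n) = o(g(n)) is false.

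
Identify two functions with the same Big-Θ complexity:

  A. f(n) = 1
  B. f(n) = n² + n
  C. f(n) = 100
A and C

Examining each function:
  A. 1 is O(1)
  B. n² + n is O(n²)
  C. 100 is O(1)

Functions A and C both have the same complexity class.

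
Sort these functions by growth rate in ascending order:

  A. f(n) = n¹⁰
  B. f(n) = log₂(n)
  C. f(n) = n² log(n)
B < C < A

Comparing growth rates:
B = log₂(n) is O(log n)
C = n² log(n) is O(n² log n)
A = n¹⁰ is O(n¹⁰)

Therefore, the order from slowest to fastest is: B < C < A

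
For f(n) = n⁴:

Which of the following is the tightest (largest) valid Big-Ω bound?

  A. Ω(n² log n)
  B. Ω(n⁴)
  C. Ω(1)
B

f(n) = n⁴ is Ω(n⁴).
All listed options are valid Big-Ω bounds (lower bounds),
but Ω(n⁴) is the tightest (largest valid bound).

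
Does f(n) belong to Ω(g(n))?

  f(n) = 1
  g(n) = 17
True

f(n) = 1 and g(n) = 17 are both O(1).
Big-Ω permits equal growth rates (f ≥ c·g for some c > 0), so f(n) = Ω(g(n)) is true.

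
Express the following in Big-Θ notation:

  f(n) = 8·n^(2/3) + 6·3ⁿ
Θ(3ⁿ)

Order the terms by growth rate: 8·n^(2/3) ≺ 6·3ⁿ.
The fastest-growing term 6·3ⁿ dominates as n → ∞; dropping its constant factor gives Θ(3ⁿ).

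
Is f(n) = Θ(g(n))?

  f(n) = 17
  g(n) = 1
True

f(n) = 17 and g(n) = 1 are both O(1).
Since they have the same asymptotic growth rate, f(n) = Θ(g(n)) is true.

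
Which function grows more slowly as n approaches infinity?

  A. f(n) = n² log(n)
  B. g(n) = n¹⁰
A

f(n) = n² log(n) is O(n² log n), while g(n) = n¹⁰ is O(n¹⁰).
Since O(n² log n) grows slower than O(n¹⁰), f(n) is dominated.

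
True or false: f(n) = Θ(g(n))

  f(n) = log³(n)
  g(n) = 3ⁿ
False

f(n) = log³(n) is O(log³ n), and g(n) = 3ⁿ is O(3ⁿ).
Since they have different growth rates, f(n) = Θ(g(n)) is false.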